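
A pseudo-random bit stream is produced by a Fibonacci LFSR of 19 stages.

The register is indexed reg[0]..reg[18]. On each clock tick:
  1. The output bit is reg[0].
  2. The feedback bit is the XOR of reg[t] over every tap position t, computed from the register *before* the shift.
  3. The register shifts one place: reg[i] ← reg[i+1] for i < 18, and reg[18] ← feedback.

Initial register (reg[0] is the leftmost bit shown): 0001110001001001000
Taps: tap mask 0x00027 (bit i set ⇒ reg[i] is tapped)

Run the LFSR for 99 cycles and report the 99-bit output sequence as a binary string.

step | reg (before) | out | fb
   0 | 0001110001001001000 | 0 | 1
   1 | 0011100010010010001 | 0 | 1
   2 | 0111000100100100011 | 0 | 0
   3 | 1110001001001000110 | 1 | 1
   4 | 1100010010010001101 | 1 | 1
   5 | 1000100100100011011 | 1 | 1
   6 | 0001001001000110111 | 0 | 0
   7 | 0010010010001101110 | 0 | 0
   8 | 0100100100011011100 | 0 | 1
   9 | 1001001000110111001 | 1 | 1
  10 | 0010010001101110011 | 0 | 0
  11 | 0100100011011100110 | 0 | 1
  12 | 1001000110111001101 | 1 | 1
  13 | 0010001101110011011 | 0 | 1
  14 | 0100011011100110111 | 0 | 0
  15 | 1000110111001101110 | 1 | 0
  16 | 0001101110011011100 | 0 | 0
  17 | 0011011100110111000 | 0 | 0
  18 | 0110111001101110000 | 0 | 1
  19 | 1101110011011100001 | 1 | 1
  20 | 1011100110111000011 | 1 | 0
  21 | 0111001101110000110 | 0 | 0
  22 | 1110011011100001100 | 1 | 0
  23 | 1100110111000011000 | 1 | 1
  24 | 1001101110000110001 | 1 | 1
  25 | 0011011100001100011 | 0 | 0
  26 | 0110111000011000110 | 0 | 1
  27 | 1101110000110001101 | 1 | 1
  28 | 1011100001100011011 | 1 | 0
  29 | 0111000011000110110 | 0 | 0
  30 | 1110000110001101100 | 1 | 1
  31 | 1100001100011011001 | 1 | 0
  32 | 1000011000110110010 | 1 | 0
  33 | 0000110001101100100 | 0 | 1
  34 | 0001100011011001001 | 0 | 0
  35 | 0011000110110010010 | 0 | 1
  36 | 0110001101100100101 | 0 | 0
  37 | 1100011011001001010 | 1 | 1
  38 | 1000110110010010101 | 1 | 0
  39 | 0001101100100101010 | 0 | 0
  40 | 0011011001001010100 | 0 | 0
  41 | 0110110010010101000 | 0 | 1
  42 | 1101100100101010001 | 1 | 0
  43 | 1011001001010100010 | 1 | 0
  44 | 0110010010101000100 | 0 | 1
  45 | 1100100101010001001 | 1 | 0
  46 | 1001001010100010010 | 1 | 1
  47 | 0010010101000100101 | 0 | 0
  48 | 0100101010001001010 | 0 | 1
  49 | 1001010100010010101 | 1 | 0
  50 | 0010101000100101010 | 0 | 1
  51 | 0101010001001010101 | 0 | 0
  52 | 1010100010010101010 | 1 | 0
  53 | 0101000100101010100 | 0 | 1
  54 | 1010001001010101001 | 1 | 0
  55 | 0100010010101010010 | 0 | 0
  56 | 1000100101010100100 | 1 | 1
  57 | 0001001010101001001 | 0 | 0
  58 | 0010010101010010010 | 0 | 0
  59 | 0100101010100100100 | 0 | 1
  60 | 1001010101001001001 | 1 | 0
  61 | 0010101010010010010 | 0 | 1
  62 | 0101010100100100101 | 0 | 0
  63 | 1010101001001001010 | 1 | 0
  64 | 0101010010010010100 | 0 | 0
  65 | 1010100100100101000 | 1 | 0
  66 | 0101001001001010000 | 0 | 1
  67 | 1010010010010100001 | 1 | 1
  68 | 0100100100101000011 | 0 | 1
  69 | 1001001001010000111 | 1 | 1
  70 | 0010010010100001111 | 0 | 0
  71 | 0100100101000011110 | 0 | 1
  72 | 1001001010000111101 | 1 | 1
  73 | 0010010100001111011 | 0 | 0
  74 | 0100101000011110110 | 0 | 1
  75 | 1001010000111101101 | 1 | 0
  76 | 0010100001111011010 | 0 | 1
  77 | 0101000011110110101 | 0 | 1
  78 | 1010000111101101011 | 1 | 0
  79 | 0100001111011010110 | 0 | 1
  80 | 1000011110110101101 | 1 | 0
  81 | 0000111101101011010 | 0 | 1
  82 | 0001111011010110101 | 0 | 1
  83 | 0011110110101101011 | 0 | 0
  84 | 0111101101011010110 | 0 | 0
  85 | 1111011010110101100 | 1 | 0
  86 | 1110110101101011000 | 1 | 0
  87 | 1101101011010110000 | 1 | 0
  88 | 1011010110101100000 | 1 | 1
  89 | 0110101101011000001 | 0 | 0
  90 | 1101011010110000010 | 1 | 1
  91 | 1010110101100000101 | 1 | 1
  92 | 0101101011000001011 | 0 | 1
  93 | 1011010110000010111 | 1 | 1
  94 | 0110101100000101111 | 0 | 0
  95 | 1101011000001011110 | 1 | 1
  96 | 1010110000010111101 | 1 | 1
  97 | 0101100000101111011 | 0 | 1
  98 | 1011000001011110111 | 1 | 0

000111000100100100011011100110111000011000110110010010101000100101010100100100101000011110110101101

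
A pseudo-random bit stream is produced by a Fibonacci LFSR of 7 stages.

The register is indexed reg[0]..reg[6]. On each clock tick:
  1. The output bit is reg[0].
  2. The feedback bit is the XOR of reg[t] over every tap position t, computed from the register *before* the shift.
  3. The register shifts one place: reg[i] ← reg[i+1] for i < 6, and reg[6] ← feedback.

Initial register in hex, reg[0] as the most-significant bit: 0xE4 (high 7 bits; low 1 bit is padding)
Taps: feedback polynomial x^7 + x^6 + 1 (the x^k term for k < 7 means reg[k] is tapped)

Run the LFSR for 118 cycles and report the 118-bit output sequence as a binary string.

k : reg_k → out_k, fb_k
0: 1110010 → 1, fb=1
1: 1100101 → 1, fb=0
2: 1001010 → 1, fb=1
3: 0010101 → 0, fb=1
4: 0101011 → 0, fb=1
5: 1010111 → 1, fb=0
6: 0101110 → 0, fb=0
7: 1011100 → 1, fb=1
8: 0111001 → 0, fb=1
9: 1110011 → 1, fb=0
10: 1100110 → 1, fb=1
11: 1001101 → 1, fb=0
12: 0011010 → 0, fb=0
13: 0110100 → 0, fb=0
14: 1101000 → 1, fb=1
15: 1010001 → 1, fb=0
16: 0100010 → 0, fb=0
17: 1000100 → 1, fb=1
18: 0001001 → 0, fb=1
19: 0010011 → 0, fb=1
20: 0100111 → 0, fb=1
21: 1001111 → 1, fb=0
22: 0011110 → 0, fb=0
23: 0111100 → 0, fb=0
24: 1111000 → 1, fb=1
25: 1110001 → 1, fb=0
26: 1100010 → 1, fb=1
27: 1000101 → 1, fb=0
28: 0001010 → 0, fb=0
29: 0010100 → 0, fb=0
30: 0101000 → 0, fb=0
31: 1010000 → 1, fb=1
32: 0100001 → 0, fb=1
33: 1000011 → 1, fb=0
34: 0000110 → 0, fb=0
35: 0001100 → 0, fb=0
36: 0011000 → 0, fb=0
37: 0110000 → 0, fb=0
38: 1100000 → 1, fb=1
39: 1000001 → 1, fb=0
40: 0000010 → 0, fb=0
41: 0000100 → 0, fb=0
42: 0001000 → 0, fb=0
43: 0010000 → 0, fb=0
44: 0100000 → 0, fb=0
45: 1000000 → 1, fb=1
46: 0000001 → 0, fb=1
47: 0000011 → 0, fb=1
48: 0000111 → 0, fb=1
49: 0001111 → 0, fb=1
50: 0011111 → 0, fb=1
51: 0111111 → 0, fb=1
52: 1111111 → 1, fb=0
53: 1111110 → 1, fb=1
54: 1111101 → 1, fb=0
55: 1111010 → 1, fb=1
56: 1110101 → 1, fb=0
57: 1101010 → 1, fb=1
58: 1010101 → 1, fb=0
59: 0101010 → 0, fb=0
60: 1010100 → 1, fb=1
61: 0101001 → 0, fb=1
62: 1010011 → 1, fb=0
63: 0100110 → 0, fb=0
64: 1001100 → 1, fb=1
65: 0011001 → 0, fb=1
66: 0110011 → 0, fb=1
67: 1100111 → 1, fb=0
68: 1001110 → 1, fb=1
69: 0011101 → 0, fb=1
70: 0111011 → 0, fb=1
71: 1110111 → 1, fb=0
72: 1101110 → 1, fb=1
73: 1011101 → 1, fb=0
74: 0111010 → 0, fb=0
75: 1110100 → 1, fb=1
76: 1101001 → 1, fb=0
77: 1010010 → 1, fb=1
78: 0100101 → 0, fb=1
79: 1001011 → 1, fb=0
80: 0010110 → 0, fb=0
81: 0101100 → 0, fb=0
82: 1011000 → 1, fb=1
83: 0110001 → 0, fb=1
84: 1100011 → 1, fb=0
85: 1000110 → 1, fb=1
86: 0001101 → 0, fb=1
87: 0011011 → 0, fb=1
88: 0110111 → 0, fb=1
89: 1101111 → 1, fb=0
90: 1011110 → 1, fb=1
91: 0111101 → 0, fb=1
92: 1111011 → 1, fb=0
93: 1110110 → 1, fb=1
94: 1101101 → 1, fb=0
95: 1011010 → 1, fb=1
96: 0110101 → 0, fb=1
97: 1101011 → 1, fb=0
98: 1010110 → 1, fb=1
99: 0101101 → 0, fb=1
100: 1011011 → 1, fb=0
101: 0110110 → 0, fb=0
102: 1101100 → 1, fb=1
103: 1011001 → 1, fb=0
104: 0110010 → 0, fb=0
105: 1100100 → 1, fb=1
106: 1001001 → 1, fb=0
107: 0010010 → 0, fb=0
108: 0100100 → 0, fb=0
109: 1001000 → 1, fb=1
110: 0010001 → 0, fb=1
111: 0100011 → 0, fb=1
112: 1000111 → 1, fb=0
113: 0001110 → 0, fb=0
114: 0011100 → 0, fb=0
115: 0111000 → 0, fb=0
116: 1110000 → 1, fb=1
117: 1100001 → 1, fb=0

1110010101110011010001001111000101000011000001000000111111101010100110011101110100101100011011110110101101100100100011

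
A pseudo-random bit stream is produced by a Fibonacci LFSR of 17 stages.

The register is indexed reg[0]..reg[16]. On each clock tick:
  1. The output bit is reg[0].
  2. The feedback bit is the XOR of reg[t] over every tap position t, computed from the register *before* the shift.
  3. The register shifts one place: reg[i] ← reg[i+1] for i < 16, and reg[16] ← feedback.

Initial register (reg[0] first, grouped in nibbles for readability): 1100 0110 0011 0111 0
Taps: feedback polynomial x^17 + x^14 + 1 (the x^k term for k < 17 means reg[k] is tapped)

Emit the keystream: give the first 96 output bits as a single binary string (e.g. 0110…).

step | reg (before) | out | fb
   0 | 11000110001101110 | 1 | 0
   1 | 10001100011011100 | 1 | 0
   2 | 00011000110111000 | 0 | 0
   3 | 00110001101110000 | 0 | 0
   4 | 01100011011100000 | 0 | 0
   5 | 11000110111000000 | 1 | 1
   6 | 10001101110000001 | 1 | 1
   7 | 00011011100000011 | 0 | 0
   8 | 00110111000000110 | 0 | 1
   9 | 01101110000001101 | 0 | 1
  10 | 11011100000011011 | 1 | 1
  11 | 10111000000110111 | 1 | 0
  12 | 01110000001101110 | 0 | 1
  13 | 11100000011011101 | 1 | 0
  14 | 11000000110111010 | 1 | 1
  15 | 10000001101110101 | 1 | 0
  16 | 00000011011101010 | 0 | 0
  17 | 00000110111010100 | 0 | 1
  18 | 00001101110101001 | 0 | 0
  19 | 00011011101010010 | 0 | 0
  20 | 00110111010100100 | 0 | 1
  21 | 01101110101001001 | 0 | 0
  22 | 11011101010010010 | 1 | 1
  23 | 10111010100100101 | 1 | 0
  24 | 01110101001001010 | 0 | 0
  25 | 11101010010010100 | 1 | 0
  26 | 11010100100101000 | 1 | 1
  27 | 10101001001010001 | 1 | 1
  28 | 01010010010100011 | 0 | 0
  29 | 10100100101000110 | 1 | 0
  30 | 01001001010001100 | 0 | 1
  31 | 10010010100011001 | 1 | 1
  32 | 00100101000110011 | 0 | 0
  33 | 01001010001100110 | 0 | 1
  34 | 10010100011001101 | 1 | 0
  35 | 00101000110011010 | 0 | 0
  36 | 01010001100110100 | 0 | 1
  37 | 10100011001101001 | 1 | 1
  38 | 01000110011010011 | 0 | 0
  39 | 10001100110100110 | 1 | 0
  40 | 00011001101001100 | 0 | 1
  41 | 00110011010011001 | 0 | 0
  42 | 01100110100110010 | 0 | 0
  43 | 11001101001100100 | 1 | 0
  44 | 10011010011001000 | 1 | 1
  45 | 00110100110010001 | 0 | 0
  46 | 01101001100100010 | 0 | 0
  47 | 11010011001000100 | 1 | 0
  48 | 10100110010001000 | 1 | 1
  49 | 01001100100010001 | 0 | 0
  50 | 10011001000100010 | 1 | 1
  51 | 00110010001000101 | 0 | 1
  52 | 01100100010001011 | 0 | 0
  53 | 11001000100010110 | 1 | 0
  54 | 10010001000101100 | 1 | 0
  55 | 00100010001011000 | 0 | 0
  56 | 01000100010110000 | 0 | 0
  57 | 10001000101100000 | 1 | 1
  58 | 00010001011000001 | 0 | 0
  59 | 00100010110000010 | 0 | 0
  60 | 01000101100000100 | 0 | 1
  61 | 10001011000001001 | 1 | 1
  62 | 00010110000010011 | 0 | 0
  63 | 00101100000100110 | 0 | 1
  64 | 01011000001001101 | 0 | 1
  65 | 10110000010011011 | 1 | 1
  66 | 01100000100110111 | 0 | 1
  67 | 11000001001101111 | 1 | 0
  68 | 10000010011011110 | 1 | 0
  69 | 00000100110111100 | 0 | 1
  70 | 00001001101111001 | 0 | 0
  71 | 00010011011110010 | 0 | 0
  72 | 00100110111100100 | 0 | 1
  73 | 01001101111001001 | 0 | 0
  74 | 10011011110010010 | 1 | 1
  75 | 00110111100100101 | 0 | 1
  76 | 01101111001001011 | 0 | 0
  77 | 11011110010010110 | 1 | 0
  78 | 10111100100101100 | 1 | 0
  79 | 01111001001011000 | 0 | 0
  80 | 11110010010110000 | 1 | 1
  81 | 11100100101100001 | 1 | 1
  82 | 11001001011000011 | 1 | 1
  83 | 10010010110000111 | 1 | 0
  84 | 00100101100001110 | 0 | 1
  85 | 01001011000011101 | 0 | 1
  86 | 10010110000111011 | 1 | 1
  87 | 00101100001110111 | 0 | 1
  88 | 01011000011101111 | 0 | 1
  89 | 10110000111011111 | 1 | 0
  90 | 01100001110111110 | 0 | 1
  91 | 11000011101111101 | 1 | 0
  92 | 10000111011111010 | 1 | 1
  93 | 00001110111110101 | 0 | 1
  94 | 00011101111101011 | 0 | 0
  95 | 00111011111010110 | 0 | 1

110001100011011100000011011101010010010100011001101001100100010001011000001001101111001001011000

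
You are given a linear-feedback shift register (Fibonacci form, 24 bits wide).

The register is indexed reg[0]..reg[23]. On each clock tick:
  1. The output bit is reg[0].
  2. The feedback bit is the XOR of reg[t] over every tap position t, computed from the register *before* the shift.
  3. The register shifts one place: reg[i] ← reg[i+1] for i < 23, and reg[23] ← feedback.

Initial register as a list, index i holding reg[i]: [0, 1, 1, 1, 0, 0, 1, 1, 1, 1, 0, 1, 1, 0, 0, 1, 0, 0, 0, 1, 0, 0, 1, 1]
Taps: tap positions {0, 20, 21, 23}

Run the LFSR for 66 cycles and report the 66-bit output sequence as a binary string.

k : reg_k → out_k, fb_k
0: 011100111101100100010011 → 0, fb=1
1: 111001111011001000100111 → 1, fb=1
2: 110011110110010001001111 → 1, fb=0
3: 100111101100100010011110 → 1, fb=1
4: 001111011001000100111101 → 0, fb=1
5: 011110110010001001111011 → 0, fb=0
6: 111101100100010011110110 → 1, fb=0
7: 111011001000100111101100 → 1, fb=1
8: 110110010001001111011001 → 1, fb=1
9: 101100100010011110110011 → 1, fb=0
10: 011001000100111101100110 → 0, fb=1
11: 110010001001111011001101 → 1, fb=0
12: 100100010011110110011010 → 1, fb=0
13: 001000100111101100110100 → 0, fb=1
14: 010001001111011001101001 → 0, fb=0
15: 100010011110110011010010 → 1, fb=1
16: 000100111101100110100101 → 0, fb=0
17: 001001111011001101001010 → 0, fb=1
18: 010011110110011010010101 → 0, fb=0
19: 100111101100110100101010 → 1, fb=0
20: 001111011001101001010100 → 0, fb=1
21: 011110110011010010101001 → 0, fb=0
22: 111101100110100101010010 → 1, fb=1
23: 111011001101001010100101 → 1, fb=1
24: 110110011010010101001011 → 1, fb=1
25: 101100110100101010010111 → 1, fb=1
26: 011001101001010100101111 → 0, fb=1
27: 110011010010101001011111 → 1, fb=0
28: 100110100101010010111110 → 1, fb=1
29: 001101001010100101111101 → 0, fb=1
30: 011010010101001011111011 → 0, fb=0
31: 110100101010010111110110 → 1, fb=0
32: 101001010100101111101100 → 1, fb=1
33: 010010101001011111011001 → 0, fb=0
34: 100101010010111110110010 → 1, fb=1
35: 001010100101111101100101 → 0, fb=0
36: 010101001011111011001010 → 0, fb=1
37: 101010010111110110010101 → 1, fb=1
38: 010100101111101100101011 → 0, fb=0
39: 101001011111011001010110 → 1, fb=0
40: 010010111110110010101100 → 0, fb=0
41: 100101111101100101011000 → 1, fb=0
42: 001011111011001010110000 → 0, fb=0
43: 010111110110010101100000 → 0, fb=0
44: 101111101100101011000000 → 1, fb=1
45: 011111011001010110000001 → 0, fb=1
46: 111110110010101100000011 → 1, fb=0
47: 111101100101011000000110 → 1, fb=0
48: 111011001010110000001100 → 1, fb=1
49: 110110010101100000011001 → 1, fb=1
50: 101100101011000000110011 → 1, fb=0
51: 011001010110000001100110 → 0, fb=1
52: 110010101100000011001101 → 1, fb=0
53: 100101011000000110011010 → 1, fb=0
54: 001010110000001100110100 → 0, fb=1
55: 010101100000011001101001 → 0, fb=0
56: 101011000000110011010010 → 1, fb=1
57: 010110000001100110100101 → 0, fb=0
58: 101100000011001101001010 → 1, fb=0
59: 011000000110011010010100 → 0, fb=1
60: 110000001100110100101001 → 1, fb=1
61: 100000011001101001010011 → 1, fb=0
62: 000000110011010010100110 → 0, fb=1
63: 000001100110100101001101 → 0, fb=1
64: 000011001101001010011011 → 0, fb=0
65: 000110011010010100110110 → 0, fb=1

011100111101100100010011110110011010010101001011111011001010110000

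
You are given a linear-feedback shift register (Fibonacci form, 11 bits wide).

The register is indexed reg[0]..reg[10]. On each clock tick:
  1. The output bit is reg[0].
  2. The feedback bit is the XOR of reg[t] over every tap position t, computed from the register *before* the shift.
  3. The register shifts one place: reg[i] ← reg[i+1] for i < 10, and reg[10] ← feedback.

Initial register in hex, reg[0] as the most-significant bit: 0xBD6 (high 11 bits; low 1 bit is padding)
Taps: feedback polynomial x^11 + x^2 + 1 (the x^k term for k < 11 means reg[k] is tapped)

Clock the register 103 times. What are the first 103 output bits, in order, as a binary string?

tick  register→output (feedback)
  0  10111101011→1 (0)
  1  01111010110→0 (1)
  2  11110101101→1 (0)
  3  11101011010→1 (0)
  4  11010110100→1 (1)
  5  10101101001→1 (0)
  6  01011010010→0 (0)
  7  10110100100→1 (0)
  8  01101001000→0 (1)
  9  11010010001→1 (1)
 10  10100100011→1 (0)
 11  01001000110→0 (0)
 12  10010001100→1 (1)
 13  00100011001→0 (1)
 14  01000110011→0 (0)
 15  10001100110→1 (1)
 16  00011001101→0 (0)
 17  00110011010→0 (1)
 18  01100110101→0 (1)
 19  11001101011→1 (1)
 20  10011010111→1 (1)
 21  00110101111→0 (1)
 22  01101011111→0 (1)
 23  11010111111→1 (1)
 24  10101111111→1 (0)
 25  01011111110→0 (0)
 26  10111111100→1 (0)
 27  01111111000→0 (1)
 28  11111110001→1 (0)
 29  11111100010→1 (0)
 30  11111000100→1 (0)
 31  11110001000→1 (0)
 32  11100010000→1 (0)
 33  11000100000→1 (1)
 34  10001000001→1 (1)
 35  00010000011→0 (0)
 36  00100000110→0 (1)
 37  01000001101→0 (0)
 38  10000011010→1 (1)
 39  00000110101→0 (0)
 40  00001101010→0 (0)
 41  00011010100→0 (0)
 42  00110101000→0 (1)
 43  01101010001→0 (1)
 44  11010100011→1 (1)
 45  10101000111→1 (0)
 46  01010001110→0 (0)
 47  10100011100→1 (0)
 48  01000111000→0 (0)
 49  10001110000→1 (1)
 50  00011100001→0 (0)
 51  00111000010→0 (1)
 52  01110000101→0 (1)
 53  11100001011→1 (0)
 54  11000010110→1 (1)
 55  10000101101→1 (1)
 56  00001011011→0 (0)
 57  00010110110→0 (0)
 58  00101101100→0 (1)
 59  01011011001→0 (0)
 60  10110110010→1 (0)
 61  01101100100→0 (1)
 62  11011001001→1 (1)
 63  10110010011→1 (0)
 64  01100100110→0 (1)
 65  11001001101→1 (1)
 66  10010011011→1 (1)
 67  00100110111→0 (1)
 68  01001101111→0 (0)
 69  10011011110→1 (1)
 70  00110111101→0 (1)
 71  01101111011→0 (1)
 72  11011110111→1 (1)
 73  10111101111→1 (0)
 74  01111011110→0 (1)
 75  11110111101→1 (0)
 76  11101111010→1 (0)
 77  11011110100→1 (1)
 78  10111101001→1 (0)
 79  01111010010→0 (1)
 80  11110100101→1 (0)
 81  11101001010→1 (0)
 82  11010010100→1 (1)
 83  10100101001→1 (0)
 84  01001010010→0 (0)
 85  10010100100→1 (1)
 86  00101001001→0 (1)
 87  01010010011→0 (0)
 88  10100100110→1 (0)
 89  01001001100→0 (0)
 90  10010011000→1 (1)
 91  00100110001→0 (1)
 92  01001100011→0 (0)
 93  10011000110→1 (1)
 94  00110001101→0 (1)
 95  01100011011→0 (1)
 96  11000110111→1 (1)
 97  10001101111→1 (1)
 98  00011011111→0 (0)
 99  00110111110→0 (1)
100  01101111101→0 (1)
101  11011111011→1 (1)
102  10111110111→1 (0)

1011110101101001000110011010111111100010000011010100011100001011011001001101111011110100101001001100011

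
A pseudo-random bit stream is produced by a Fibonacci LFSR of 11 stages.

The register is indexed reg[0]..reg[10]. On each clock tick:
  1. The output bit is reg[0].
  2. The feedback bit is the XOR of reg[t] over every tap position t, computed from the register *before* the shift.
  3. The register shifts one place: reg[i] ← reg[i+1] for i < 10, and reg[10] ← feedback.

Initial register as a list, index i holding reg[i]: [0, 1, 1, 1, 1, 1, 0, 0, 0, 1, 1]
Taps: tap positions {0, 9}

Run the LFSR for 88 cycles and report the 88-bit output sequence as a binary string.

k : reg_k → out_k, fb_k
0: 01111100011 → 0, fb=1
1: 11111000111 → 1, fb=0
2: 11110001110 → 1, fb=0
3: 11100011100 → 1, fb=1
4: 11000111001 → 1, fb=1
5: 10001110011 → 1, fb=0
6: 00011100110 → 0, fb=1
7: 00111001101 → 0, fb=0
8: 01110011010 → 0, fb=1
9: 11100110101 → 1, fb=1
10: 11001101011 → 1, fb=0
11: 10011010110 → 1, fb=0
12: 00110101100 → 0, fb=0
13: 01101011000 → 0, fb=0
14: 11010110000 → 1, fb=1
15: 10101100001 → 1, fb=1
16: 01011000011 → 0, fb=1
17: 10110000111 → 1, fb=0
18: 01100001110 → 0, fb=1
19: 11000011101 → 1, fb=1
20: 10000111011 → 1, fb=0
21: 00001110110 → 0, fb=1
22: 00011101101 → 0, fb=0
23: 00111011010 → 0, fb=1
24: 01110110101 → 0, fb=0
25: 11101101010 → 1, fb=0
26: 11011010100 → 1, fb=1
27: 10110101001 → 1, fb=1
28: 01101010011 → 0, fb=1
29: 11010100111 → 1, fb=0
30: 10101001110 → 1, fb=0
31: 01010011100 → 0, fb=0
32: 10100111000 → 1, fb=1
33: 01001110001 → 0, fb=0
34: 10011100010 → 1, fb=0
35: 00111000100 → 0, fb=0
36: 01110001000 → 0, fb=0
37: 11100010000 → 1, fb=1
38: 11000100001 → 1, fb=1
39: 10001000011 → 1, fb=0
40: 00010000110 → 0, fb=1
41: 00100001101 → 0, fb=0
42: 01000011010 → 0, fb=1
43: 10000110101 → 1, fb=1
44: 00001101011 → 0, fb=1
45: 00011010111 → 0, fb=1
46: 00110101111 → 0, fb=1
47: 01101011111 → 0, fb=1
48: 11010111111 → 1, fb=0
49: 10101111110 → 1, fb=0
50: 01011111100 → 0, fb=0
51: 10111111000 → 1, fb=1
52: 01111110001 → 0, fb=0
53: 11111100010 → 1, fb=0
54: 11111000100 → 1, fb=1
55: 11110001001 → 1, fb=1
56: 11100010011 → 1, fb=0
57: 11000100110 → 1, fb=0
58: 10001001100 → 1, fb=1
59: 00010011001 → 0, fb=0
60: 00100110010 → 0, fb=1
61: 01001100101 → 0, fb=0
62: 10011001010 → 1, fb=0
63: 00110010100 → 0, fb=0
64: 01100101000 → 0, fb=0
65: 11001010000 → 1, fb=1
66: 10010100001 → 1, fb=1
67: 00101000011 → 0, fb=1
68: 01010000111 → 0, fb=1
69: 10100001111 → 1, fb=0
70: 01000011110 → 0, fb=1
71: 10000111101 → 1, fb=1
72: 00001111011 → 0, fb=1
73: 00011110111 → 0, fb=1
74: 00111101111 → 0, fb=1
75: 01111011111 → 0, fb=1
76: 11110111111 → 1, fb=0
77: 11101111110 → 1, fb=0
78: 11011111100 → 1, fb=1
79: 10111111001 → 1, fb=1
80: 01111110011 → 0, fb=1
81: 11111100111 → 1, fb=0
82: 11111001110 → 1, fb=0
83: 11110011100 → 1, fb=1
84: 11100111001 → 1, fb=1
85: 11001110011 → 1, fb=0
86: 10011100110 → 1, fb=0
87: 00111001100 → 0, fb=0

0111110001110011010110000111011010100111000100001101011111100010011001010000111101111110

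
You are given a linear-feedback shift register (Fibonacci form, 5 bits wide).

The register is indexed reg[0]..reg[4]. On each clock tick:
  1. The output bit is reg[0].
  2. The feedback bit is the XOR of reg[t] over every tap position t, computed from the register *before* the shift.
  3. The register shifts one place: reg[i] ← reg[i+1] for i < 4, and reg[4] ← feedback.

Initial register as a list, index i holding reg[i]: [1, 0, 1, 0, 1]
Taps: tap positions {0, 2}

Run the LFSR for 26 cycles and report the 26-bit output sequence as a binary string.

10101000010010110011111000

step | reg (before) | out | fb
   0 | 10101 | 1 | 0
   1 | 01010 | 0 | 0
   2 | 10100 | 1 | 0
   3 | 01000 | 0 | 0
   4 | 10000 | 1 | 1
   5 | 00001 | 0 | 0
   6 | 00010 | 0 | 0
   7 | 00100 | 0 | 1
   8 | 01001 | 0 | 0
   9 | 10010 | 1 | 1
  10 | 00101 | 0 | 1
  11 | 01011 | 0 | 0
  12 | 10110 | 1 | 0
  13 | 01100 | 0 | 1
  14 | 11001 | 1 | 1
  15 | 10011 | 1 | 1
  16 | 00111 | 0 | 1
  17 | 01111 | 0 | 1
  18 | 11111 | 1 | 0
  19 | 11110 | 1 | 0
  20 | 11100 | 1 | 0
  21 | 11000 | 1 | 1
  22 | 10001 | 1 | 1
  23 | 00011 | 0 | 0
  24 | 00110 | 0 | 1
  25 | 01101 | 0 | 1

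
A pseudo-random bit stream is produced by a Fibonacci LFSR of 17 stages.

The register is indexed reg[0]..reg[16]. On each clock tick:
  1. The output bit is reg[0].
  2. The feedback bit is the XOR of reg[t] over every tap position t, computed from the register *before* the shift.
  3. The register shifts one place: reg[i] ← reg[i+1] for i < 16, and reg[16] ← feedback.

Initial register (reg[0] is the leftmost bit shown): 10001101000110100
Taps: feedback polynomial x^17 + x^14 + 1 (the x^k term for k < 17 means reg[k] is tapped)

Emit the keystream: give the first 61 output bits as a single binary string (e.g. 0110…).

k : reg_k → out_k, fb_k
0: 10001101000110100 → 1, fb=0
1: 00011010001101000 → 0, fb=0
2: 00110100011010000 → 0, fb=0
3: 01101000110100000 → 0, fb=0
4: 11010001101000000 → 1, fb=1
5: 10100011010000001 → 1, fb=1
6: 01000110100000011 → 0, fb=0
7: 10001101000000110 → 1, fb=0
8: 00011010000001100 → 0, fb=1
9: 00110100000011001 → 0, fb=0
10: 01101000000110010 → 0, fb=0
11: 11010000001100100 → 1, fb=0
12: 10100000011001000 → 1, fb=1
13: 01000000110010001 → 0, fb=0
14: 10000001100100010 → 1, fb=1
15: 00000011001000101 → 0, fb=1
16: 00000110010001011 → 0, fb=0
17: 00001100100010110 → 0, fb=1
18: 00011001000101101 → 0, fb=1
19: 00110010001011011 → 0, fb=0
20: 01100100010110110 → 0, fb=1
21: 11001000101101101 → 1, fb=0
22: 10010001011011010 → 1, fb=1
23: 00100010110110101 → 0, fb=1
24: 01000101101101011 → 0, fb=0
25: 10001011011010110 → 1, fb=0
26: 00010110110101100 → 0, fb=1
27: 00101101101011001 → 0, fb=0
28: 01011011010110010 → 0, fb=0
29: 10110110101100100 → 1, fb=0
30: 01101101011001000 → 0, fb=0
31: 11011010110010000 → 1, fb=1
32: 10110101100100001 → 1, fb=1
33: 01101011001000011 → 0, fb=0
34: 11010110010000110 → 1, fb=0
35: 10101100100001100 → 1, fb=0
36: 01011001000011000 → 0, fb=0
37: 10110010000110000 → 1, fb=1
38: 01100100001100001 → 0, fb=0
39: 11001000011000010 → 1, fb=1
40: 10010000110000101 → 1, fb=0
41: 00100001100001010 → 0, fb=0
42: 01000011000010100 → 0, fb=1
43: 10000110000101001 → 1, fb=1
44: 00001100001010011 → 0, fb=0
45: 00011000010100110 → 0, fb=1
46: 00110000101001101 → 0, fb=1
47: 01100001010011011 → 0, fb=0
48: 11000010100110110 → 1, fb=0
49: 10000101001101100 → 1, fb=0
50: 00001010011011000 → 0, fb=0
51: 00010100110110000 → 0, fb=0
52: 00101001101100000 → 0, fb=0
53: 01010011011000000 → 0, fb=0
54: 10100110110000000 → 1, fb=1
55: 01001101100000001 → 0, fb=0
56: 10011011000000010 → 1, fb=1
57: 00110110000000101 → 0, fb=1
58: 01101100000001011 → 0, fb=0
59: 11011000000010110 → 1, fb=0
60: 10110000000101100 → 1, fb=0

1000110100011010000001100100010110110101100100001100001010011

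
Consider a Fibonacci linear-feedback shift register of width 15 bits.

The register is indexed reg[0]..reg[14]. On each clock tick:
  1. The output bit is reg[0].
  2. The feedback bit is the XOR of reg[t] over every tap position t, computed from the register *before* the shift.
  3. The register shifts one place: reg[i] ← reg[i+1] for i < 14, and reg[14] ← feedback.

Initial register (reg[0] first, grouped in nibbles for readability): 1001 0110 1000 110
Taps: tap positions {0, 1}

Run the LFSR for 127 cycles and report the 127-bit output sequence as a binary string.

tick  register→output (feedback)
  0  100101101000110→1 (1)
  1  001011010001101→0 (0)
  2  010110100011010→0 (1)
  3  101101000110101→1 (1)
  4  011010001101011→0 (1)
  5  110100011010111→1 (0)
  6  101000110101110→1 (1)
  7  010001101011101→0 (1)
  8  100011010111011→1 (1)
  9  000110101110111→0 (0)
 10  001101011101110→0 (0)
 11  011010111011100→0 (1)
 12  110101110111001→1 (0)
 13  101011101110010→1 (1)
 14  010111011100101→0 (1)
 15  101110111001011→1 (1)
 16  011101110010111→0 (1)
 17  111011100101111→1 (0)
 18  110111001011110→1 (0)
 19  101110010111100→1 (1)
 20  011100101111001→0 (1)
 21  111001011110011→1 (0)
 22  110010111100110→1 (0)
 23  100101111001100→1 (1)
 24  001011110011001→0 (0)
 25  010111100110010→0 (1)
 26  101111001100101→1 (1)
 27  011110011001011→0 (1)
 28  111100110010111→1 (0)
 29  111001100101110→1 (0)
 30  110011001011100→1 (0)
 31  100110010111000→1 (1)
 32  001100101110001→0 (0)
 33  011001011100010→0 (1)
 34  110010111000101→1 (0)
 35  100101110001010→1 (1)
 36  001011100010101→0 (0)
 37  010111000101010→0 (1)
 38  101110001010101→1 (1)
 39  011100010101011→0 (1)
 40  111000101010111→1 (0)
 41  110001010101110→1 (0)
 42  100010101011100→1 (1)
 43  000101010111001→0 (0)
 44  001010101110010→0 (0)
 45  010101011100100→0 (1)
 46  101010111001001→1 (1)
 47  010101110010011→0 (1)
 48  101011100100111→1 (1)
 49  010111001001111→0 (1)
 50  101110010011111→1 (1)
 51  011100100111111→0 (1)
 52  111001001111111→1 (0)
 53  110010011111110→1 (0)
 54  100100111111100→1 (1)
 55  001001111111001→0 (0)
 56  010011111110010→0 (1)
 57  100111111100101→1 (1)
 58  001111111001011→0 (0)
 59  011111110010110→0 (1)
 60  111111100101101→1 (0)
 61  111111001011010→1 (0)
 62  111110010110100→1 (0)
 63  111100101101000→1 (0)
 64  111001011010000→1 (0)
 65  110010110100000→1 (0)
 66  100101101000000→1 (1)
 67  001011010000001→0 (0)
 68  010110100000010→0 (1)
 69  101101000000101→1 (1)
 70  011010000001011→0 (1)
 71  110100000010111→1 (0)
 72  101000000101110→1 (1)
 73  010000001011101→0 (1)
 74  100000010111011→1 (1)
 75  000000101110111→0 (0)
 76  000001011101110→0 (0)
 77  000010111011100→0 (0)
 78  000101110111000→0 (0)
 79  001011101110000→0 (0)
 80  010111011100000→0 (1)
 81  101110111000001→1 (1)
 82  011101110000011→0 (1)
 83  111011100000111→1 (0)
 84  110111000001110→1 (0)
 85  101110000011100→1 (1)
 86  011100000111001→0 (1)
 87  111000001110011→1 (0)
 88  110000011100110→1 (0)
 89  100000111001100→1 (1)
 90  000001110011001→0 (0)
 91  000011100110010→0 (0)
 92  000111001100100→0 (0)
 93  001110011001000→0 (0)
 94  011100110010000→0 (1)
 95  111001100100001→1 (0)
 96  110011001000010→1 (0)
 97  100110010000100→1 (1)
 98  001100100001001→0 (0)
 99  011001000010010→0 (1)
100  110010000100101→1 (0)
101  100100001001010→1 (1)
102  001000010010101→0 (0)
103  010000100101010→0 (1)
104  100001001010101→1 (1)
105  000010010101011→0 (0)
106  000100101010110→0 (0)
107  001001010101100→0 (0)
108  010010101011000→0 (1)
109  100101010110001→1 (1)
110  001010101100011→0 (0)
111  010101011000110→0 (1)
112  101010110001101→1 (1)
113  010101100011011→0 (1)
114  101011000110111→1 (1)
115  010110001101111→0 (1)
116  101100011011111→1 (1)
117  011000110111111→0 (1)
118  110001101111111→1 (0)
119  100011011111110→1 (1)
120  000110111111101→0 (0)
121  001101111111010→0 (0)
122  011011111110100→0 (1)
123  110111111101001→1 (0)
124  101111111010010→1 (1)
125  011111110100101→0 (1)
126  111111101001011→1 (0)

1001011010001101011101110010111100110010111000101010111001001111111001011010000001011101110000011100110010000100101010110001101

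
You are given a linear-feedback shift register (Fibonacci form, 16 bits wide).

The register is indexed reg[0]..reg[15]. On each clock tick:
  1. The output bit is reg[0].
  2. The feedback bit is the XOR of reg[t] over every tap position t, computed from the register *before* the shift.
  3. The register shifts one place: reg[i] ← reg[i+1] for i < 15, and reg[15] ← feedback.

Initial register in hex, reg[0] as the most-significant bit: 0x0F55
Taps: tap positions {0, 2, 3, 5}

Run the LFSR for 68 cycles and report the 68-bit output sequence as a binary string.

k : reg_k → out_k, fb_k
0: 0000111101010101 → 0, fb=1
1: 0001111010101011 → 0, fb=0
2: 0011110101010110 → 0, fb=1
3: 0111101010101101 → 0, fb=0
4: 1111010101011010 → 1, fb=0
5: 1110101010110100 → 1, fb=0
6: 1101010101101000 → 1, fb=1
7: 1010101011010001 → 1, fb=0
8: 0101010110100010 → 0, fb=0
9: 1010101101000100 → 1, fb=0
10: 0101011010001000 → 0, fb=0
11: 1010110100010000 → 1, fb=1
12: 0101101000100001 → 0, fb=1
13: 1011010001000011 → 1, fb=0
14: 0110100010000110 → 0, fb=1
15: 1101000100001101 → 1, fb=0
16: 1010001000011010 → 1, fb=0
17: 0100010000110100 → 0, fb=1
18: 1000100001101001 → 1, fb=1
19: 0001000011010011 → 0, fb=1
20: 0010000110100111 → 0, fb=1
21: 0100001101001111 → 0, fb=0
22: 1000011010011110 → 1, fb=0
23: 0000110100111100 → 0, fb=1
24: 0001101001111001 → 0, fb=1
25: 0011010011110011 → 0, fb=1
26: 0110100111100111 → 0, fb=1
27: 1101001111001111 → 1, fb=0
28: 1010011110011110 → 1, fb=1
29: 0100111100111101 → 0, fb=1
30: 1001111001111011 → 1, fb=1
31: 0011110011110111 → 0, fb=1
32: 0111100111101111 → 0, fb=0
33: 1111001111011110 → 1, fb=1
34: 1110011110111101 → 1, fb=1
35: 1100111101111011 → 1, fb=0
36: 1001111011110110 → 1, fb=1
37: 0011110111101101 → 0, fb=1
38: 0111101111011011 → 0, fb=0
39: 1111011110110110 → 1, fb=0
40: 1110111101101100 → 1, fb=1
41: 1101111011011001 → 1, fb=1
42: 1011110110110011 → 1, fb=0
43: 0111101101100110 → 0, fb=0
44: 1111011011001100 → 1, fb=0
45: 1110110110011000 → 1, fb=1
46: 1101101100110001 → 1, fb=0
47: 1011011001100010 → 1, fb=0
48: 0110110011000100 → 0, fb=0
49: 1101100110001000 → 1, fb=0
50: 1011001100010000 → 1, fb=1
51: 0110011000100001 → 0, fb=0
52: 1100110001000010 → 1, fb=0
53: 1001100010000100 → 1, fb=0
54: 0011000100001000 → 0, fb=0
55: 0110001000010000 → 0, fb=1
56: 1100010000100001 → 1, fb=0
57: 1000100001000010 → 1, fb=1
58: 0001000010000101 → 0, fb=1
59: 0010000100001011 → 0, fb=1
60: 0100001000010111 → 0, fb=0
61: 1000010000101110 → 1, fb=0
62: 0000100001011100 → 0, fb=0
63: 0001000010111000 → 0, fb=1
64: 0010000101110001 → 0, fb=1
65: 0100001011100011 → 0, fb=0
66: 1000010111000110 → 1, fb=0
67: 0000101110001100 → 0, fb=0

00001111010101011010001000011010011110011110111101101100110001000010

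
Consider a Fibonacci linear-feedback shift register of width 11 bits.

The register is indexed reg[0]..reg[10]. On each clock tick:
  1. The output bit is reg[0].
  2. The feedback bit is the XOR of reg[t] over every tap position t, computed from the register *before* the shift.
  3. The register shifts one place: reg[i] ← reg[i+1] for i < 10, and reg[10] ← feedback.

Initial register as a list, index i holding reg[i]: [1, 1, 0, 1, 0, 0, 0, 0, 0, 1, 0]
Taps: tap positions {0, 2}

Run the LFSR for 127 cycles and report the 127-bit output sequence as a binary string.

step | reg (before) | out | fb
   0 | 11010000010 | 1 | 1
   1 | 10100000101 | 1 | 0
   2 | 01000001010 | 0 | 0
   3 | 10000010100 | 1 | 1
   4 | 00000101001 | 0 | 0
   5 | 00001010010 | 0 | 0
   6 | 00010100100 | 0 | 0
   7 | 00101001000 | 0 | 1
   8 | 01010010001 | 0 | 0
   9 | 10100100010 | 1 | 0
  10 | 01001000100 | 0 | 0
  11 | 10010001000 | 1 | 1
  12 | 00100010001 | 0 | 1
  13 | 01000100011 | 0 | 0
  14 | 10001000110 | 1 | 1
  15 | 00010001101 | 0 | 0
  16 | 00100011010 | 0 | 1
  17 | 01000110101 | 0 | 0
  18 | 10001101010 | 1 | 1
  19 | 00011010101 | 0 | 0
  20 | 00110101010 | 0 | 1
  21 | 01101010101 | 0 | 1
  22 | 11010101011 | 1 | 1
  23 | 10101010111 | 1 | 0
  24 | 01010101110 | 0 | 0
  25 | 10101011100 | 1 | 0
  26 | 01010111000 | 0 | 0
  27 | 10101110000 | 1 | 0
  28 | 01011100000 | 0 | 0
  29 | 10111000000 | 1 | 0
  30 | 01110000000 | 0 | 1
  31 | 11100000001 | 1 | 0
  32 | 11000000010 | 1 | 1
  33 | 10000000101 | 1 | 1
  34 | 00000001011 | 0 | 0
  35 | 00000010110 | 0 | 0
  36 | 00000101100 | 0 | 0
  37 | 00001011000 | 0 | 0
  38 | 00010110000 | 0 | 0
  39 | 00101100000 | 0 | 1
  40 | 01011000001 | 0 | 0
  41 | 10110000010 | 1 | 0
  42 | 01100000100 | 0 | 1
  43 | 11000001001 | 1 | 1
  44 | 10000010011 | 1 | 1
  45 | 00000100111 | 0 | 0
  46 | 00001001110 | 0 | 0
  47 | 00010011100 | 0 | 0
  48 | 00100111000 | 0 | 1
  49 | 01001110001 | 0 | 0
  50 | 10011100010 | 1 | 1
  51 | 00111000101 | 0 | 1
  52 | 01110001011 | 0 | 1
  53 | 11100010111 | 1 | 0
  54 | 11000101110 | 1 | 1
  55 | 10001011101 | 1 | 1
  56 | 00010111011 | 0 | 0
  57 | 00101110110 | 0 | 1
  58 | 01011101101 | 0 | 0
  59 | 10111011010 | 1 | 0
  60 | 01110110100 | 0 | 1
  61 | 11101101001 | 1 | 0
  62 | 11011010010 | 1 | 1
  63 | 10110100101 | 1 | 0
  64 | 01101001010 | 0 | 1
  65 | 11010010101 | 1 | 1
  66 | 10100101011 | 1 | 0
  67 | 01001010110 | 0 | 0
  68 | 10010101100 | 1 | 1
  69 | 00101011001 | 0 | 1
  70 | 01010110011 | 0 | 0
  71 | 10101100110 | 1 | 0
  72 | 01011001100 | 0 | 0
  73 | 10110011000 | 1 | 0
  74 | 01100110000 | 0 | 1
  75 | 11001100001 | 1 | 1
  76 | 10011000011 | 1 | 1
  77 | 00110000111 | 0 | 1
  78 | 01100001111 | 0 | 1
  79 | 11000011111 | 1 | 1
  80 | 10000111111 | 1 | 1
  81 | 00001111111 | 0 | 0
  82 | 00011111110 | 0 | 0
  83 | 00111111100 | 0 | 1
  84 | 01111111001 | 0 | 1
  85 | 11111110011 | 1 | 0
  86 | 11111100110 | 1 | 0
  87 | 11111001100 | 1 | 0
  88 | 11110011000 | 1 | 0
  89 | 11100110000 | 1 | 0
  90 | 11001100000 | 1 | 1
  91 | 10011000001 | 1 | 1
  92 | 00110000011 | 0 | 1
  93 | 01100000111 | 0 | 1
  94 | 11000001111 | 1 | 1
  95 | 10000011111 | 1 | 1
  96 | 00000111111 | 0 | 0
  97 | 00001111110 | 0 | 0
  98 | 00011111100 | 0 | 0
  99 | 00111111000 | 0 | 1
 100 | 01111110001 | 0 | 1
 101 | 11111100011 | 1 | 0
 102 | 11111000110 | 1 | 0
 103 | 11110001100 | 1 | 0
 104 | 11100011000 | 1 | 0
 105 | 11000110000 | 1 | 1
 106 | 10001100001 | 1 | 1
 107 | 00011000011 | 0 | 0
 108 | 00110000110 | 0 | 1
 109 | 01100001101 | 0 | 1
 110 | 11000011011 | 1 | 1
 111 | 10000110111 | 1 | 1
 112 | 00001101111 | 0 | 0
 113 | 00011011110 | 0 | 0
 114 | 00110111100 | 0 | 1
 115 | 01101111001 | 0 | 1
 116 | 11011110011 | 1 | 1
 117 | 10111100111 | 1 | 0
 118 | 01111001110 | 0 | 1
 119 | 11110011101 | 1 | 0
 120 | 11100111010 | 1 | 0
 121 | 11001110100 | 1 | 1
 122 | 10011101001 | 1 | 1
 123 | 00111010011 | 0 | 1
 124 | 01110100111 | 0 | 1
 125 | 11101001111 | 1 | 0
 126 | 11010011110 | 1 | 1

1101000001010010001000110101010111000000010110000010011100010111011010010101100110000111111100110000011111100011000011011110011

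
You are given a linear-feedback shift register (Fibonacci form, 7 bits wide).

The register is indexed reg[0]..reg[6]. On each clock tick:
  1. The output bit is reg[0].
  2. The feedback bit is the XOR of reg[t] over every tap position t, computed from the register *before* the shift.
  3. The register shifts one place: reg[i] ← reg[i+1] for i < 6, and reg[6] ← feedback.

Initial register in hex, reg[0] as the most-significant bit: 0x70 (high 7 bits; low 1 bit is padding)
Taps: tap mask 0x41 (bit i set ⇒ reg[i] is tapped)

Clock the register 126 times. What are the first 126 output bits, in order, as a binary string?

011100001011111001010111001101000100111100010100001100000100000011111110101010011001110111010010110001101111011010110110010010

k : reg_k → out_k, fb_k
0: 0111000 → 0, fb=0
1: 1110000 → 1, fb=1
2: 1100001 → 1, fb=0
3: 1000010 → 1, fb=1
4: 0000101 → 0, fb=1
5: 0001011 → 0, fb=1
6: 0010111 → 0, fb=1
7: 0101111 → 0, fb=1
8: 1011111 → 1, fb=0
9: 0111110 → 0, fb=0
10: 1111100 → 1, fb=1
11: 1111001 → 1, fb=0
12: 1110010 → 1, fb=1
13: 1100101 → 1, fb=0
14: 1001010 → 1, fb=1
15: 0010101 → 0, fb=1
16: 0101011 → 0, fb=1
17: 1010111 → 1, fb=0
18: 0101110 → 0, fb=0
19: 1011100 → 1, fb=1
20: 0111001 → 0, fb=1
21: 1110011 → 1, fb=0
22: 1100110 → 1, fb=1
23: 1001101 → 1, fb=0
24: 0011010 → 0, fb=0
25: 0110100 → 0, fb=0
26: 1101000 → 1, fb=1
27: 1010001 → 1, fb=0
28: 0100010 → 0, fb=0
29: 1000100 → 1, fb=1
30: 0001001 → 0, fb=1
31: 0010011 → 0, fb=1
32: 0100111 → 0, fb=1
33: 1001111 → 1, fb=0
34: 0011110 → 0, fb=0
35: 0111100 → 0, fb=0
36: 1111000 → 1, fb=1
37: 1110001 → 1, fb=0
38: 1100010 → 1, fb=1
39: 1000101 → 1, fb=0
40: 0001010 → 0, fb=0
41: 0010100 → 0, fb=0
42: 0101000 → 0, fb=0
43: 1010000 → 1, fb=1
44: 0100001 → 0, fb=1
45: 1000011 → 1, fb=0
46: 0000110 → 0, fb=0
47: 0001100 → 0, fb=0
48: 0011000 → 0, fb=0
49: 0110000 → 0, fb=0
50: 1100000 → 1, fb=1
51: 1000001 → 1, fb=0
52: 0000010 → 0, fb=0
53: 0000100 → 0, fb=0
54: 0001000 → 0, fb=0
55: 0010000 → 0, fb=0
56: 0100000 → 0, fb=0
57: 1000000 → 1, fb=1
58: 0000001 → 0, fb=1
59: 0000011 → 0, fb=1
60: 0000111 → 0, fb=1
61: 0001111 → 0, fb=1
62: 0011111 → 0, fb=1
63: 0111111 → 0, fb=1
64: 1111111 → 1, fb=0
65: 1111110 → 1, fb=1
66: 1111101 → 1, fb=0
67: 1111010 → 1, fb=1
68: 1110101 → 1, fb=0
69: 1101010 → 1, fb=1
70: 1010101 → 1, fb=0
71: 0101010 → 0, fb=0
72: 1010100 → 1, fb=1
73: 0101001 → 0, fb=1
74: 1010011 → 1, fb=0
75: 0100110 → 0, fb=0
76: 1001100 → 1, fb=1
77: 0011001 → 0, fb=1
78: 0110011 → 0, fb=1
79: 1100111 → 1, fb=0
80: 1001110 → 1, fb=1
81: 0011101 → 0, fb=1
82: 0111011 → 0, fb=1
83: 1110111 → 1, fb=0
84: 1101110 → 1, fb=1
85: 1011101 → 1, fb=0
86: 0111010 → 0, fb=0
87: 1110100 → 1, fb=1
88: 1101001 → 1, fb=0
89: 1010010 → 1, fb=1
90: 0100101 → 0, fb=1
91: 1001011 → 1, fb=0
92: 0010110 → 0, fb=0
93: 0101100 → 0, fb=0
94: 1011000 → 1, fb=1
95: 0110001 → 0, fb=1
96: 1100011 → 1, fb=0
97: 1000110 → 1, fb=1
98: 0001101 → 0, fb=1
99: 0011011 → 0, fb=1
100: 0110111 → 0, fb=1
101: 1101111 → 1, fb=0
102: 1011110 → 1, fb=1
103: 0111101 → 0, fb=1
104: 1111011 → 1, fb=0
105: 1110110 → 1, fb=1
106: 1101101 → 1, fb=0
107: 1011010 → 1, fb=1
108: 0110101 → 0, fb=1
109: 1101011 → 1, fb=0
110: 1010110 → 1, fb=1
111: 0101101 → 0, fb=1
112: 1011011 → 1, fb=0
113: 0110110 → 0, fb=0
114: 1101100 → 1, fb=1
115: 1011001 → 1, fb=0
116: 0110010 → 0, fb=0
117: 1100100 → 1, fb=1
118: 1001001 → 1, fb=0
119: 0010010 → 0, fb=0
120: 0100100 → 0, fb=0
121: 1001000 → 1, fb=1
122: 0010001 → 0, fb=1
123: 0100011 → 0, fb=1
124: 1000111 → 1, fb=0
125: 0001110 → 0, fb=0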